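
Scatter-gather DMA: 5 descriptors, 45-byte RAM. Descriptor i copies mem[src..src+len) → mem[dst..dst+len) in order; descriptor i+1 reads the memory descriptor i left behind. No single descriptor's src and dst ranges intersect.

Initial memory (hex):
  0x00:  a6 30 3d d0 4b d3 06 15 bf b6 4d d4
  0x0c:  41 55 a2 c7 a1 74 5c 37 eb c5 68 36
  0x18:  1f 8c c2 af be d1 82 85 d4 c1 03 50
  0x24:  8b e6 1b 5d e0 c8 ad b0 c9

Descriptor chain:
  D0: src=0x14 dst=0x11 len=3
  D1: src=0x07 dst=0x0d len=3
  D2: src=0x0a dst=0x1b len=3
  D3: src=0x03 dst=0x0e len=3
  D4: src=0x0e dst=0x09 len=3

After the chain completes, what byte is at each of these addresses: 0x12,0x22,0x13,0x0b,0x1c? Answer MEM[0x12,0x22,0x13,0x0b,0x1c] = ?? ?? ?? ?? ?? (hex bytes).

[0] 0x14->0x11 len=3 : eb c5 68
[1] 0x07->0x0d len=3 : 15 bf b6
[2] 0x0a->0x1b len=3 : 4d d4 41
[3] 0x03->0x0e len=3 : d0 4b d3
[4] 0x0e->0x09 len=3 : d0 4b d3
query mem[0x12]=0xc5, mem[0x22]=0x03, mem[0x13]=0x68, mem[0x0b]=0xd3, mem[0x1c]=0xd4

MEM[0x12,0x22,0x13,0x0b,0x1c] = c5 03 68 d3 d4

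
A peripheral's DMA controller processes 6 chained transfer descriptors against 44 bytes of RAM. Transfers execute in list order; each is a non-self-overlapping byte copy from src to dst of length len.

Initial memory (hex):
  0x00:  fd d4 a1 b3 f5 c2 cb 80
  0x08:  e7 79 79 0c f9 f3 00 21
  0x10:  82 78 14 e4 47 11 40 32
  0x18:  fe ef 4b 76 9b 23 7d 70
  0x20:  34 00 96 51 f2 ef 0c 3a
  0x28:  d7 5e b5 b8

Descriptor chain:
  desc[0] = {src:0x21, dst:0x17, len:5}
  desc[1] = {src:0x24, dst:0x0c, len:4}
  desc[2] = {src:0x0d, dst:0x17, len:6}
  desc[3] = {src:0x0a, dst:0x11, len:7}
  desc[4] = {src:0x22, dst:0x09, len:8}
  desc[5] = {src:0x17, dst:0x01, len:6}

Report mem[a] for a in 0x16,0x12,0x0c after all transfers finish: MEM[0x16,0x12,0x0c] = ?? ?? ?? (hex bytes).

MEM[0x16,0x12,0x0c] = 3a 0c ef

#0 dst[0x17+5] := {0x00,0x96,0x51,0xf2,0xef}
#1 dst[0x0c+4] := {0xf2,0xef,0x0c,0x3a}
#2 dst[0x17+6] := {0xef,0x0c,0x3a,0x82,0x78,0x14}
#3 dst[0x11+7] := {0x79,0x0c,0xf2,0xef,0x0c,0x3a,0x82}
#4 dst[0x09+8] := {0x96,0x51,0xf2,0xef,0x0c,0x3a,0xd7,0x5e}
#5 dst[0x01+6] := {0x82,0x0c,0x3a,0x82,0x78,0x14}
query mem[0x16]=0x3a, mem[0x12]=0x0c, mem[0x0c]=0xef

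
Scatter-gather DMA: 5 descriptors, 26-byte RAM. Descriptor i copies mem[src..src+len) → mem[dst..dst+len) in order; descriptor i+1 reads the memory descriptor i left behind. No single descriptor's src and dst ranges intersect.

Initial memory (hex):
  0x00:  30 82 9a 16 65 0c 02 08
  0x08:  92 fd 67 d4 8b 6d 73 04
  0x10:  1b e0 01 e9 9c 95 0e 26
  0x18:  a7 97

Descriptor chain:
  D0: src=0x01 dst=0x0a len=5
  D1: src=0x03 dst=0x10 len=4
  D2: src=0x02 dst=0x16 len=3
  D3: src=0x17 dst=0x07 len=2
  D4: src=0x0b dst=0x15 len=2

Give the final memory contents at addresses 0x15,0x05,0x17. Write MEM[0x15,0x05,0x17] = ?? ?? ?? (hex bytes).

[0] 0x01->0x0a len=5 : 82 9a 16 65 0c
[1] 0x03->0x10 len=4 : 16 65 0c 02
[2] 0x02->0x16 len=3 : 9a 16 65
[3] 0x17->0x07 len=2 : 16 65
[4] 0x0b->0x15 len=2 : 9a 16
query mem[0x15]=0x9a, mem[0x05]=0x0c, mem[0x17]=0x16

MEM[0x15,0x05,0x17] = 9a 0c 16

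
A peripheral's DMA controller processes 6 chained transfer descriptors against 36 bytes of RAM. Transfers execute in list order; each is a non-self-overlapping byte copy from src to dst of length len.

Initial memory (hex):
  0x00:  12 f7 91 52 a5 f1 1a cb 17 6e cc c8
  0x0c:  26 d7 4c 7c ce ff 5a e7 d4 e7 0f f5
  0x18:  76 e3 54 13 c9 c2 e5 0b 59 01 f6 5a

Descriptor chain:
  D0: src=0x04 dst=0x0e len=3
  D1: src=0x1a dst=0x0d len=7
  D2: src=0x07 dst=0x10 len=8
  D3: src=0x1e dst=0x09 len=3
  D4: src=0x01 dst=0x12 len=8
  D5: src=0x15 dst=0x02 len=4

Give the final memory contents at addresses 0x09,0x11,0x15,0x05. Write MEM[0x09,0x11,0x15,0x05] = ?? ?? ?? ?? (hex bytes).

D0: mem[0x0e..0x10] <- [a5 f1 1a]
D1: mem[0x0d..0x13] <- [54 13 c9 c2 e5 0b 59]
D2: mem[0x10..0x17] <- [cb 17 6e cc c8 26 54 13]
D3: mem[0x09..0x0b] <- [e5 0b 59]
D4: mem[0x12..0x19] <- [f7 91 52 a5 f1 1a cb 17]
D5: mem[0x02..0x05] <- [a5 f1 1a cb]
query mem[0x09]=0xe5, mem[0x11]=0x17, mem[0x15]=0xa5, mem[0x05]=0xcb

MEM[0x09,0x11,0x15,0x05] = e5 17 a5 cb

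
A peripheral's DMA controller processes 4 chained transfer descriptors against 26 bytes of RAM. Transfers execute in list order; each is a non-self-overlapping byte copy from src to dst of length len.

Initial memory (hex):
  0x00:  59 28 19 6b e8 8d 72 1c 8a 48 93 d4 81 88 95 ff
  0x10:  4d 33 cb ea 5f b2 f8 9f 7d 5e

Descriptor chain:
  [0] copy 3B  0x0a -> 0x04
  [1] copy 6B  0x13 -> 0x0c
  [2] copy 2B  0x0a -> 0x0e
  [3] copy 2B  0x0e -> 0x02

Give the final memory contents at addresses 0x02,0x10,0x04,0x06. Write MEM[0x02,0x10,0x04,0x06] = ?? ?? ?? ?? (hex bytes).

MEM[0x02,0x10,0x04,0x06] = 93 9f 93 81

#0 dst[0x04+3] := {0x93,0xd4,0x81}
#1 dst[0x0c+6] := {0xea,0x5f,0xb2,0xf8,0x9f,0x7d}
#2 dst[0x0e+2] := {0x93,0xd4}
#3 dst[0x02+2] := {0x93,0xd4}
query mem[0x02]=0x93, mem[0x10]=0x9f, mem[0x04]=0x93, mem[0x06]=0x81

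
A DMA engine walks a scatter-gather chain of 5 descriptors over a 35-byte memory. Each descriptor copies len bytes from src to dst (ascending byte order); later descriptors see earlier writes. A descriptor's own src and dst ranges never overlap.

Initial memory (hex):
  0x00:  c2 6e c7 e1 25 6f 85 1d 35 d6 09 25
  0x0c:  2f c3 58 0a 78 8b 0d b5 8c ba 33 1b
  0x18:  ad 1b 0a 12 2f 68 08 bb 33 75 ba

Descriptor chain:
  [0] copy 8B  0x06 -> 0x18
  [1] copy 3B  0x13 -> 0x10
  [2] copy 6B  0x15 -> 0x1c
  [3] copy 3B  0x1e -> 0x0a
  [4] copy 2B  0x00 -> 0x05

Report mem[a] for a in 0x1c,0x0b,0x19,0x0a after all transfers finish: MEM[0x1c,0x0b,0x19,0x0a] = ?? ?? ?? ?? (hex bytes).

MEM[0x1c,0x0b,0x19,0x0a] = ba 85 1d 1b

[0] 0x06->0x18 len=8 : 85 1d 35 d6 09 25 2f c3
[1] 0x13->0x10 len=3 : b5 8c ba
[2] 0x15->0x1c len=6 : ba 33 1b 85 1d 35
[3] 0x1e->0x0a len=3 : 1b 85 1d
[4] 0x00->0x05 len=2 : c2 6e
query mem[0x1c]=0xba, mem[0x0b]=0x85, mem[0x19]=0x1d, mem[0x0a]=0x1b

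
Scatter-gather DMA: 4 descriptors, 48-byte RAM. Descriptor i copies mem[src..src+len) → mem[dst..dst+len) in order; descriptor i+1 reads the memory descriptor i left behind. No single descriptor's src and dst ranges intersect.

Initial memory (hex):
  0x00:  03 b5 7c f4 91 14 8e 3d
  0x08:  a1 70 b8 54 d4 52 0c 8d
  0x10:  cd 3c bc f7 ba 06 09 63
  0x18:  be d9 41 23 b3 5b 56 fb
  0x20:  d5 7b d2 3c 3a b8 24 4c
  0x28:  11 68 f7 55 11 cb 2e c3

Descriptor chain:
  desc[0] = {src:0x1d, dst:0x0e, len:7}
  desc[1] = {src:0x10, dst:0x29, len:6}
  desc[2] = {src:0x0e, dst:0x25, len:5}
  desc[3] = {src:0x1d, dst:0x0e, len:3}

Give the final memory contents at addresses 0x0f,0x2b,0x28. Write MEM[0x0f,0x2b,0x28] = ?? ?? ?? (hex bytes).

MEM[0x0f,0x2b,0x28] = 56 7b d5

#0 dst[0x0e+7] := {0x5b,0x56,0xfb,0xd5,0x7b,0xd2,0x3c}
#1 dst[0x29+6] := {0xfb,0xd5,0x7b,0xd2,0x3c,0x06}
#2 dst[0x25+5] := {0x5b,0x56,0xfb,0xd5,0x7b}
#3 dst[0x0e+3] := {0x5b,0x56,0xfb}
query mem[0x0f]=0x56, mem[0x2b]=0x7b, mem[0x28]=0xd5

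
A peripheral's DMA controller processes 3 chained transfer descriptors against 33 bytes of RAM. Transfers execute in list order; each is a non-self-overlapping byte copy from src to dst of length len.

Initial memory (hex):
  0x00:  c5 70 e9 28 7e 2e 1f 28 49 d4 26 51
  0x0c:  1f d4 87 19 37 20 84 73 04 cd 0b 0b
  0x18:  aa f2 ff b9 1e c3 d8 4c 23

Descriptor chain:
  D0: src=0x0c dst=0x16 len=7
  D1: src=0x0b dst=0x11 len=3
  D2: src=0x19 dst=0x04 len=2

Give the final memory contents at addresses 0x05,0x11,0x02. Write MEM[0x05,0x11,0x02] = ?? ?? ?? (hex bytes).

MEM[0x05,0x11,0x02] = 37 51 e9

[0] 0x0c->0x16 len=7 : 1f d4 87 19 37 20 84
[1] 0x0b->0x11 len=3 : 51 1f d4
[2] 0x19->0x04 len=2 : 19 37
query mem[0x05]=0x37, mem[0x11]=0x51, mem[0x02]=0xe9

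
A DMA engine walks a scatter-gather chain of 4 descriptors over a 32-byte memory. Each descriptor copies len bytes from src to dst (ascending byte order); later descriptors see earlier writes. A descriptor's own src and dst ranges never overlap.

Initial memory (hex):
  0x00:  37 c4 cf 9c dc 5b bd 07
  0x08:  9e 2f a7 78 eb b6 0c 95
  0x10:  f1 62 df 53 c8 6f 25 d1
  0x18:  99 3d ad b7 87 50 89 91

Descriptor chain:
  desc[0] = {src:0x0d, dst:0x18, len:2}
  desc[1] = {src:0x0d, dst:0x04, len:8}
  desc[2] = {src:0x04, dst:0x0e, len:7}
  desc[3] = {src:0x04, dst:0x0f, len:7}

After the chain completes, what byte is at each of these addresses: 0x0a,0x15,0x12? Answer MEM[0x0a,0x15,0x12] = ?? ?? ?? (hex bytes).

D0: mem[0x18..0x19] <- [b6 0c]
D1: mem[0x04..0x0b] <- [b6 0c 95 f1 62 df 53 c8]
D2: mem[0x0e..0x14] <- [b6 0c 95 f1 62 df 53]
D3: mem[0x0f..0x15] <- [b6 0c 95 f1 62 df 53]
query mem[0x0a]=0x53, mem[0x15]=0x53, mem[0x12]=0xf1

MEM[0x0a,0x15,0x12] = 53 53 f1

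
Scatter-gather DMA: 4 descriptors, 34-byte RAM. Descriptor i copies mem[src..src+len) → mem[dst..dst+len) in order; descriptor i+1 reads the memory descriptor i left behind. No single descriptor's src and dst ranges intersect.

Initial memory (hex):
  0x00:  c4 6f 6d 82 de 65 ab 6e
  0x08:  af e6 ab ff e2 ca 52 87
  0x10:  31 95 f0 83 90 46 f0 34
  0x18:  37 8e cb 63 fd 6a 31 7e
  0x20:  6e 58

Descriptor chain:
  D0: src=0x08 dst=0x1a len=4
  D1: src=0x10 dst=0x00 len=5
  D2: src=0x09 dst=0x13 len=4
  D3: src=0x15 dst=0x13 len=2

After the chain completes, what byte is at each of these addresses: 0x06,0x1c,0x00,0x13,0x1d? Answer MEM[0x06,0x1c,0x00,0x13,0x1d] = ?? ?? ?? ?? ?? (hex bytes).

D0: mem[0x1a..0x1d] <- [af e6 ab ff]
D1: mem[0x00..0x04] <- [31 95 f0 83 90]
D2: mem[0x13..0x16] <- [e6 ab ff e2]
D3: mem[0x13..0x14] <- [ff e2]
query mem[0x06]=0xab, mem[0x1c]=0xab, mem[0x00]=0x31, mem[0x13]=0xff, mem[0x1d]=0xff

MEM[0x06,0x1c,0x00,0x13,0x1d] = ab ab 31 ff ff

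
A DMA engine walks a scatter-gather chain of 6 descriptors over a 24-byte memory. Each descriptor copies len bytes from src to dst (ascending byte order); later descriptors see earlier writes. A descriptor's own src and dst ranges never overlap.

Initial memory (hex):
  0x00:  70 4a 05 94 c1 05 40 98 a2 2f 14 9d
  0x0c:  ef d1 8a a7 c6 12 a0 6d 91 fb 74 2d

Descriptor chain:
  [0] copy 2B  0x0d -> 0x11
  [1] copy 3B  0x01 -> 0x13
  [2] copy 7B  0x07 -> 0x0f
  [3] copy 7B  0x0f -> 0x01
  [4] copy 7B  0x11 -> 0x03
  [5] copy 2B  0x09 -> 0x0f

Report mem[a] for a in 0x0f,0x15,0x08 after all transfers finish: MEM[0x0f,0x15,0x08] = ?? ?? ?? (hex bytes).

MEM[0x0f,0x15,0x08] = 2d d1 74

#0 dst[0x11+2] := {0xd1,0x8a}
#1 dst[0x13+3] := {0x4a,0x05,0x94}
#2 dst[0x0f+7] := {0x98,0xa2,0x2f,0x14,0x9d,0xef,0xd1}
#3 dst[0x01+7] := {0x98,0xa2,0x2f,0x14,0x9d,0xef,0xd1}
#4 dst[0x03+7] := {0x2f,0x14,0x9d,0xef,0xd1,0x74,0x2d}
#5 dst[0x0f+2] := {0x2d,0x14}
query mem[0x0f]=0x2d, mem[0x15]=0xd1, mem[0x08]=0x74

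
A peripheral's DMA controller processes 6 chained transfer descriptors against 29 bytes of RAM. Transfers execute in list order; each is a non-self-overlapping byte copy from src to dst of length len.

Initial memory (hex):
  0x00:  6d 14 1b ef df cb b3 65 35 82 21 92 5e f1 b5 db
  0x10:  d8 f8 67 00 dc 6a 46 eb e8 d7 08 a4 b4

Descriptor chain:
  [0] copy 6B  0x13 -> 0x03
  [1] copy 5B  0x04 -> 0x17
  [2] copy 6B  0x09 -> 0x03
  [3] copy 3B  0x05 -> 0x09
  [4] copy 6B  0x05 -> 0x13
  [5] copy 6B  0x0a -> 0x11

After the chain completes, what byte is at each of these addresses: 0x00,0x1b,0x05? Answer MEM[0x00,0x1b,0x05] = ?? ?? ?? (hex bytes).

MEM[0x00,0x1b,0x05] = 6d e8 92

  after D0: wrote 6B at 0x03 = 00dc6a46ebe8
  after D1: wrote 5B at 0x17 = dc6a46ebe8
  after D2: wrote 6B at 0x03 = 8221925ef1b5
  after D3: wrote 3B at 0x09 = 925ef1
  after D4: wrote 6B at 0x13 = 925ef1b5925e
  after D5: wrote 6B at 0x11 = 5ef15ef1b5db
query mem[0x00]=0x6d, mem[0x1b]=0xe8, mem[0x05]=0x92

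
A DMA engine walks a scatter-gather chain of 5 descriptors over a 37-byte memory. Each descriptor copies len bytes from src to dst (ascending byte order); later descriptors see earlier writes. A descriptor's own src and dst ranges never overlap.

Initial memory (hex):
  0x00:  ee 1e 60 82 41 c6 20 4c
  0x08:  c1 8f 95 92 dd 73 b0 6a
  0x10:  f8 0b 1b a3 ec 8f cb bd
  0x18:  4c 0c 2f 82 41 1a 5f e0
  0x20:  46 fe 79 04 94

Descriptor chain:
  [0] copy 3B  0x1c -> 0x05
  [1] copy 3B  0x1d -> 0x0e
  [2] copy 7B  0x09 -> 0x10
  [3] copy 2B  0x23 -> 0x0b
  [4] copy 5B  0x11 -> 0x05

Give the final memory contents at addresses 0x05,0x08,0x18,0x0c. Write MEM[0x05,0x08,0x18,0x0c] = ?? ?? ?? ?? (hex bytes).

MEM[0x05,0x08,0x18,0x0c] = 95 73 4c 94

#0 dst[0x05+3] := {0x41,0x1a,0x5f}
#1 dst[0x0e+3] := {0x1a,0x5f,0xe0}
#2 dst[0x10+7] := {0x8f,0x95,0x92,0xdd,0x73,0x1a,0x5f}
#3 dst[0x0b+2] := {0x04,0x94}
#4 dst[0x05+5] := {0x95,0x92,0xdd,0x73,0x1a}
query mem[0x05]=0x95, mem[0x08]=0x73, mem[0x18]=0x4c, mem[0x0c]=0x94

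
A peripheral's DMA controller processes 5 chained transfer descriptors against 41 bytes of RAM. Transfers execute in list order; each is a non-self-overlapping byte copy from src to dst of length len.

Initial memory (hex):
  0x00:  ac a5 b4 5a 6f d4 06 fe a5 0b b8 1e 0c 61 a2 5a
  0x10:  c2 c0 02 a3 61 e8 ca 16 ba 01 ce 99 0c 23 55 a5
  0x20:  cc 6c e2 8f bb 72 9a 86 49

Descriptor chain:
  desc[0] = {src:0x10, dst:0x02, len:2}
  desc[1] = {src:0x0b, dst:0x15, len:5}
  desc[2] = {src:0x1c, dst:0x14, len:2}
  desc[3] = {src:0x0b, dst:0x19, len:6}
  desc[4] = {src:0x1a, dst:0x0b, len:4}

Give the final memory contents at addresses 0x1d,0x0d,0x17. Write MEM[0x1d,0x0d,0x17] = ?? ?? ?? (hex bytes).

MEM[0x1d,0x0d,0x17] = 5a a2 61

[0] 0x10->0x02 len=2 : c2 c0
[1] 0x0b->0x15 len=5 : 1e 0c 61 a2 5a
[2] 0x1c->0x14 len=2 : 0c 23
[3] 0x0b->0x19 len=6 : 1e 0c 61 a2 5a c2
[4] 0x1a->0x0b len=4 : 0c 61 a2 5a
query mem[0x1d]=0x5a, mem[0x0d]=0xa2, mem[0x17]=0x61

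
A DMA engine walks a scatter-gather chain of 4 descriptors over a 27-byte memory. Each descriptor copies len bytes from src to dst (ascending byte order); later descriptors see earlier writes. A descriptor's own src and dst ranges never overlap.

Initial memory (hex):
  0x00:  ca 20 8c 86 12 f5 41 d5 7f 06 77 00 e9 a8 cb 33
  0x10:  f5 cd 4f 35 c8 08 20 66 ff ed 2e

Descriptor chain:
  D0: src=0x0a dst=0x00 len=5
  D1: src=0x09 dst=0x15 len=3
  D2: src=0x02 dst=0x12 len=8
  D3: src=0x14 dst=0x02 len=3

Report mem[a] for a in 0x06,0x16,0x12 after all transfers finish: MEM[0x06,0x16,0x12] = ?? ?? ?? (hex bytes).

D0: mem[0x00..0x04] <- [77 00 e9 a8 cb]
D1: mem[0x15..0x17] <- [06 77 00]
D2: mem[0x12..0x19] <- [e9 a8 cb f5 41 d5 7f 06]
D3: mem[0x02..0x04] <- [cb f5 41]
query mem[0x06]=0x41, mem[0x16]=0x41, mem[0x12]=0xe9

MEM[0x06,0x16,0x12] = 41 41 e9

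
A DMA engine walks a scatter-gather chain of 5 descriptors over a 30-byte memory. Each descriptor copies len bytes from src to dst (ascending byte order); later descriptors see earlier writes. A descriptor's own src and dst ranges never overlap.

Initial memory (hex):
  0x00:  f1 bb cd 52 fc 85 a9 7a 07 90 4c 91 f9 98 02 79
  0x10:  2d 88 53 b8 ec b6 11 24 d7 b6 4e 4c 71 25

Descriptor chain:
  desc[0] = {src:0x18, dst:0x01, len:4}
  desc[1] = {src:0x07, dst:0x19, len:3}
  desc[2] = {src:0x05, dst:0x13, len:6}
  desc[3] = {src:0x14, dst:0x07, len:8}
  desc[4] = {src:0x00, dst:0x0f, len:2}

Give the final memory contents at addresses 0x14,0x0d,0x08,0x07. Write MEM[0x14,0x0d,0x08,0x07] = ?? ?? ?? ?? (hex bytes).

[0] 0x18->0x01 len=4 : d7 b6 4e 4c
[1] 0x07->0x19 len=3 : 7a 07 90
[2] 0x05->0x13 len=6 : 85 a9 7a 07 90 4c
[3] 0x14->0x07 len=8 : a9 7a 07 90 4c 7a 07 90
[4] 0x00->0x0f len=2 : f1 d7
query mem[0x14]=0xa9, mem[0x0d]=0x07, mem[0x08]=0x7a, mem[0x07]=0xa9

MEM[0x14,0x0d,0x08,0x07] = a9 07 7a a9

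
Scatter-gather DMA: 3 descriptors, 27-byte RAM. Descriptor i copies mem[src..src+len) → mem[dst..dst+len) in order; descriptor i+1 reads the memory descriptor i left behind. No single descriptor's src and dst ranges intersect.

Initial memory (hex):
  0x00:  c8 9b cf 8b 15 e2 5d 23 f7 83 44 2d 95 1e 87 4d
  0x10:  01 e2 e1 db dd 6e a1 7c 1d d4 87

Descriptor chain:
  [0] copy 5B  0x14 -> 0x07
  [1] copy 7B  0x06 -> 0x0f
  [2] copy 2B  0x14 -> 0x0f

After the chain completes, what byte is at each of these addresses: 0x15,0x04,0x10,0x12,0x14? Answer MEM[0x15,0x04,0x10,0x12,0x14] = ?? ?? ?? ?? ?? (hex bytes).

MEM[0x15,0x04,0x10,0x12,0x14] = 95 15 95 a1 1d

D0: mem[0x07..0x0b] <- [dd 6e a1 7c 1d]
D1: mem[0x0f..0x15] <- [5d dd 6e a1 7c 1d 95]
D2: mem[0x0f..0x10] <- [1d 95]
query mem[0x15]=0x95, mem[0x04]=0x15, mem[0x10]=0x95, mem[0x12]=0xa1, mem[0x14]=0x1d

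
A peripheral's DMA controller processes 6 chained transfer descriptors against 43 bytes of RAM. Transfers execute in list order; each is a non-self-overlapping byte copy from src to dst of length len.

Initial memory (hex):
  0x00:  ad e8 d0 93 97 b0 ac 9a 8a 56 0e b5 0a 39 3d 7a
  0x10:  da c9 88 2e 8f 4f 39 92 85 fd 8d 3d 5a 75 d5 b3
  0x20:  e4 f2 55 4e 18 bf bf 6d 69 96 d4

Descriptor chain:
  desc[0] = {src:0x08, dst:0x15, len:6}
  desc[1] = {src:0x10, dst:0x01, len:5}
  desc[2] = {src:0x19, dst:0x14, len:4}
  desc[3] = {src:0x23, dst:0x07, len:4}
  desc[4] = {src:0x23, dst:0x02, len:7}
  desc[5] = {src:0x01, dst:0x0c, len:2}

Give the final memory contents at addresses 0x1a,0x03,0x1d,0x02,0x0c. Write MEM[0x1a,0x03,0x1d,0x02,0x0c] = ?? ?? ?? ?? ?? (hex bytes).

  after D0: wrote 6B at 0x15 = 8a560eb50a39
  after D1: wrote 5B at 0x01 = dac9882e8f
  after D2: wrote 4B at 0x14 = 0a393d5a
  after D3: wrote 4B at 0x07 = 4e18bfbf
  after D4: wrote 7B at 0x02 = 4e18bfbf6d6996
  after D5: wrote 2B at 0x0c = da4e
query mem[0x1a]=0x39, mem[0x03]=0x18, mem[0x1d]=0x75, mem[0x02]=0x4e, mem[0x0c]=0xda

MEM[0x1a,0x03,0x1d,0x02,0x0c] = 39 18 75 4e da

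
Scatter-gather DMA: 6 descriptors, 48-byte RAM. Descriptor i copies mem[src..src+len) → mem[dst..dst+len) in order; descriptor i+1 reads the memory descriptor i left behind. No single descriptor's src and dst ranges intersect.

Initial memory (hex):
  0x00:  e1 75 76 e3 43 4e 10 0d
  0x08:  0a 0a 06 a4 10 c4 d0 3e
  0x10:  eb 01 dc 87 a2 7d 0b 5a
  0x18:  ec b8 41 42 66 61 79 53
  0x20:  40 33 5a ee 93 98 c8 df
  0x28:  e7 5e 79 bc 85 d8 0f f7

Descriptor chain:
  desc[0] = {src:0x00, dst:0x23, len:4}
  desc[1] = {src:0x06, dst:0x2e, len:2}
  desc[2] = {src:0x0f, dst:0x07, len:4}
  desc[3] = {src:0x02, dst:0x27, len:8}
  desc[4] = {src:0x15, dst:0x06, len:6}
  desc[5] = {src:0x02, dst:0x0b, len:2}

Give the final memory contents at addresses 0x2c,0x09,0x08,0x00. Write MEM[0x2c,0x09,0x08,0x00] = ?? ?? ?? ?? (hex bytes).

MEM[0x2c,0x09,0x08,0x00] = 3e ec 5a e1

#0 dst[0x23+4] := {0xe1,0x75,0x76,0xe3}
#1 dst[0x2e+2] := {0x10,0x0d}
#2 dst[0x07+4] := {0x3e,0xeb,0x01,0xdc}
#3 dst[0x27+8] := {0x76,0xe3,0x43,0x4e,0x10,0x3e,0xeb,0x01}
#4 dst[0x06+6] := {0x7d,0x0b,0x5a,0xec,0xb8,0x41}
#5 dst[0x0b+2] := {0x76,0xe3}
query mem[0x2c]=0x3e, mem[0x09]=0xec, mem[0x08]=0x5a, mem[0x00]=0xe1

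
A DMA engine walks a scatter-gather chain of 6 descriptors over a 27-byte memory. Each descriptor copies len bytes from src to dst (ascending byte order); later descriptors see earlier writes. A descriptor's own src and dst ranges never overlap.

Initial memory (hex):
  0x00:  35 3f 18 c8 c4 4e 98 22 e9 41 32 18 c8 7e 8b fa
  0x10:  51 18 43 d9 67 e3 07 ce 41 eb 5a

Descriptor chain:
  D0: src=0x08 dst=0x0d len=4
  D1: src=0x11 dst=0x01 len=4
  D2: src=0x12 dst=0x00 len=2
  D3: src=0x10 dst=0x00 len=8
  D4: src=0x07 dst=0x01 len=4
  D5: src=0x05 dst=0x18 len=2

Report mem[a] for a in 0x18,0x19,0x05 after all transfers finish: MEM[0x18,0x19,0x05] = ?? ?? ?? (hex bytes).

MEM[0x18,0x19,0x05] = e3 07 e3

[0] 0x08->0x0d len=4 : e9 41 32 18
[1] 0x11->0x01 len=4 : 18 43 d9 67
[2] 0x12->0x00 len=2 : 43 d9
[3] 0x10->0x00 len=8 : 18 18 43 d9 67 e3 07 ce
[4] 0x07->0x01 len=4 : ce e9 41 32
[5] 0x05->0x18 len=2 : e3 07
query mem[0x18]=0xe3, mem[0x19]=0x07, mem[0x05]=0xe3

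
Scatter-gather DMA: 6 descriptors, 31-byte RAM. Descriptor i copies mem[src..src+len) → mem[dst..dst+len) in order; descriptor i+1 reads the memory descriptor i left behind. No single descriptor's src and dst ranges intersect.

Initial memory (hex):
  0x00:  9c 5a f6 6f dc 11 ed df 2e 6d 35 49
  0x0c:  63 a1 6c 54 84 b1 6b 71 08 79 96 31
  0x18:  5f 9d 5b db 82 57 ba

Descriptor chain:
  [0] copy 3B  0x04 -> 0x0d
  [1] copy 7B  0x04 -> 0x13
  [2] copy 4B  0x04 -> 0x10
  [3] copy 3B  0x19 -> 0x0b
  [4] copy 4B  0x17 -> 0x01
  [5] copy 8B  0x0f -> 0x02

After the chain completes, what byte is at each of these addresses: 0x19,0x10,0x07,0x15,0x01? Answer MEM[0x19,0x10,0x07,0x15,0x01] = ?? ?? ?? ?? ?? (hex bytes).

  after D0: wrote 3B at 0x0d = dc11ed
  after D1: wrote 7B at 0x13 = dc11eddf2e6d35
  after D2: wrote 4B at 0x10 = dc11eddf
  after D3: wrote 3B at 0x0b = 355bdb
  after D4: wrote 4B at 0x01 = 2e6d355b
  after D5: wrote 8B at 0x02 = eddc11eddf11eddf
query mem[0x19]=0x35, mem[0x10]=0xdc, mem[0x07]=0x11, mem[0x15]=0xed, mem[0x01]=0x2e

MEM[0x19,0x10,0x07,0x15,0x01] = 35 dc 11 ed 2e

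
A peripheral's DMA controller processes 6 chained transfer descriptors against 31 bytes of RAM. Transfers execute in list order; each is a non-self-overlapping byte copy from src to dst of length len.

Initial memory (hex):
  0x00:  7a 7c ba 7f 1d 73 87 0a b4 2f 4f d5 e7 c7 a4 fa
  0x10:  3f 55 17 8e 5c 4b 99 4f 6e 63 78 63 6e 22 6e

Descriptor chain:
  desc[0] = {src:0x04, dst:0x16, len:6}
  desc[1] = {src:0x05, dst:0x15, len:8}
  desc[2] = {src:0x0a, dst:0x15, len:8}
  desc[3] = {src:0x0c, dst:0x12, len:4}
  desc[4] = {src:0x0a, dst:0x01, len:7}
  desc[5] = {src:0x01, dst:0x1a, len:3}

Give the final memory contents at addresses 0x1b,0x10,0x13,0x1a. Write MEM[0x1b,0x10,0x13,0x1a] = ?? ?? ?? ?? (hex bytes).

  after D0: wrote 6B at 0x16 = 1d73870ab42f
  after D1: wrote 8B at 0x15 = 73870ab42f4fd5e7
  after D2: wrote 8B at 0x15 = 4fd5e7c7a4fa3f55
  after D3: wrote 4B at 0x12 = e7c7a4fa
  after D4: wrote 7B at 0x01 = 4fd5e7c7a4fa3f
  after D5: wrote 3B at 0x1a = 4fd5e7
query mem[0x1b]=0xd5, mem[0x10]=0x3f, mem[0x13]=0xc7, mem[0x1a]=0x4f

MEM[0x1b,0x10,0x13,0x1a] = d5 3f c7 4f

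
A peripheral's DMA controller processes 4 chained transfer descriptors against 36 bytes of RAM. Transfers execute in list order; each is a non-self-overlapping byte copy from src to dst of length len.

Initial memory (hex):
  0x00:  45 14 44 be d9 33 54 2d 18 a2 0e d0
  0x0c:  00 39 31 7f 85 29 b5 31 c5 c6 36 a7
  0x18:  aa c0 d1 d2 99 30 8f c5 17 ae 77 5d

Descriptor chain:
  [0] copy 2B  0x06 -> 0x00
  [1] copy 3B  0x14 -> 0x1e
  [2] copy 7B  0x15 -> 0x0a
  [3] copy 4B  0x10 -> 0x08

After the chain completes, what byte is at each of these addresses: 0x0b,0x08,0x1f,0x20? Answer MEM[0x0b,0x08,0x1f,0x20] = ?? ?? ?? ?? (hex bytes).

D0: mem[0x00..0x01] <- [54 2d]
D1: mem[0x1e..0x20] <- [c5 c6 36]
D2: mem[0x0a..0x10] <- [c6 36 a7 aa c0 d1 d2]
D3: mem[0x08..0x0b] <- [d2 29 b5 31]
query mem[0x0b]=0x31, mem[0x08]=0xd2, mem[0x1f]=0xc6, mem[0x20]=0x36

MEM[0x0b,0x08,0x1f,0x20] = 31 d2 c6 36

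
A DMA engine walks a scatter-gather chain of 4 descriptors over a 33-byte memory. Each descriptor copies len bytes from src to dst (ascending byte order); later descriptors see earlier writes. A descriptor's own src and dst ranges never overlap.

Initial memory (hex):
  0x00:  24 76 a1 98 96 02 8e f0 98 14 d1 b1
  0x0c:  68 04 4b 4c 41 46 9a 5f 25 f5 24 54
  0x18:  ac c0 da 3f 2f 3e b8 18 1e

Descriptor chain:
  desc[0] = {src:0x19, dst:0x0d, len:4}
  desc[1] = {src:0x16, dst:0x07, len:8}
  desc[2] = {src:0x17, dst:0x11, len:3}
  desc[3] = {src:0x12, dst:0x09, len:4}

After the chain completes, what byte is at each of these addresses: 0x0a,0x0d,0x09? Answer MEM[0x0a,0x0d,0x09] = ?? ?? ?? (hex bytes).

  after D0: wrote 4B at 0x0d = c0da3f2f
  after D1: wrote 8B at 0x07 = 2454acc0da3f2f3e
  after D2: wrote 3B at 0x11 = 54acc0
  after D3: wrote 4B at 0x09 = acc025f5
query mem[0x0a]=0xc0, mem[0x0d]=0x2f, mem[0x09]=0xac

MEM[0x0a,0x0d,0x09] = c0 2f ac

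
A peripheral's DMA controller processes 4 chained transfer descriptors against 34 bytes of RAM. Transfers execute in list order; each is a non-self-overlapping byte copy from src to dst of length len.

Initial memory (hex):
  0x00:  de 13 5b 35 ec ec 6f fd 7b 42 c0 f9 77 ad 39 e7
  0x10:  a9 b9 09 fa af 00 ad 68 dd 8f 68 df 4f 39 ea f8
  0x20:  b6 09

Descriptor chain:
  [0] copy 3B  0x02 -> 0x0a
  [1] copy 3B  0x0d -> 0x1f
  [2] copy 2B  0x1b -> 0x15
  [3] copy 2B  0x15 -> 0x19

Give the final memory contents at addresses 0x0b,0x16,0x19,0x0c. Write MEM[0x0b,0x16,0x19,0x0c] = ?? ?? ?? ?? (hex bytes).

[0] 0x02->0x0a len=3 : 5b 35 ec
[1] 0x0d->0x1f len=3 : ad 39 e7
[2] 0x1b->0x15 len=2 : df 4f
[3] 0x15->0x19 len=2 : df 4f
query mem[0x0b]=0x35, mem[0x16]=0x4f, mem[0x19]=0xdf, mem[0x0c]=0xec

MEM[0x0b,0x16,0x19,0x0c] = 35 4f df ec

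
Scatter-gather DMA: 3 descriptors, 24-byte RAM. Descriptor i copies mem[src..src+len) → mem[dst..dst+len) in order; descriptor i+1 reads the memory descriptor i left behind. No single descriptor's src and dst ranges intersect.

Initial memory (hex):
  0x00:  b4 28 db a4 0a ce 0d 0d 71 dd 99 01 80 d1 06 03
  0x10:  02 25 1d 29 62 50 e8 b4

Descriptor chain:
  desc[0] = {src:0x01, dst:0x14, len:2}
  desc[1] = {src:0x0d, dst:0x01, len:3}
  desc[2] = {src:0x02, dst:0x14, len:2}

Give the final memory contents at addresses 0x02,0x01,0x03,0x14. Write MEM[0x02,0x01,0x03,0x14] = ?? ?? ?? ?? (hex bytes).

#0 dst[0x14+2] := {0x28,0xdb}
#1 dst[0x01+3] := {0xd1,0x06,0x03}
#2 dst[0x14+2] := {0x06,0x03}
query mem[0x02]=0x06, mem[0x01]=0xd1, mem[0x03]=0x03, mem[0x14]=0x06

MEM[0x02,0x01,0x03,0x14] = 06 d1 03 06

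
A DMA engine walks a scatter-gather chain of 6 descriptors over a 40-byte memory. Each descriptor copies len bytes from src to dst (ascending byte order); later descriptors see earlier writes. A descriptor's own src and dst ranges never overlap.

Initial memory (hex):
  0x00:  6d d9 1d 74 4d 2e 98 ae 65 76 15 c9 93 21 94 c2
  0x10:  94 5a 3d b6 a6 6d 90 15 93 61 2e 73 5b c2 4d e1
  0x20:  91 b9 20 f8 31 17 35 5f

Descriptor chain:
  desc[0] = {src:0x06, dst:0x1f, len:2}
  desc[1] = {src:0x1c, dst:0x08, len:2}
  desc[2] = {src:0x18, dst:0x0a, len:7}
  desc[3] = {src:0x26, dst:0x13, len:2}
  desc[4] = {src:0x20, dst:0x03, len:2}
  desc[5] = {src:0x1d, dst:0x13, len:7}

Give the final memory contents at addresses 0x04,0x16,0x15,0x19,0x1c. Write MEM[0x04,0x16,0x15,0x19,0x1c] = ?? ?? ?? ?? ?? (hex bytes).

MEM[0x04,0x16,0x15,0x19,0x1c] = b9 ae 98 f8 5b

  after D0: wrote 2B at 0x1f = 98ae
  after D1: wrote 2B at 0x08 = 5bc2
  after D2: wrote 7B at 0x0a = 93612e735bc24d
  after D3: wrote 2B at 0x13 = 355f
  after D4: wrote 2B at 0x03 = aeb9
  after D5: wrote 7B at 0x13 = c24d98aeb920f8
query mem[0x04]=0xb9, mem[0x16]=0xae, mem[0x15]=0x98, mem[0x19]=0xf8, mem[0x1c]=0x5b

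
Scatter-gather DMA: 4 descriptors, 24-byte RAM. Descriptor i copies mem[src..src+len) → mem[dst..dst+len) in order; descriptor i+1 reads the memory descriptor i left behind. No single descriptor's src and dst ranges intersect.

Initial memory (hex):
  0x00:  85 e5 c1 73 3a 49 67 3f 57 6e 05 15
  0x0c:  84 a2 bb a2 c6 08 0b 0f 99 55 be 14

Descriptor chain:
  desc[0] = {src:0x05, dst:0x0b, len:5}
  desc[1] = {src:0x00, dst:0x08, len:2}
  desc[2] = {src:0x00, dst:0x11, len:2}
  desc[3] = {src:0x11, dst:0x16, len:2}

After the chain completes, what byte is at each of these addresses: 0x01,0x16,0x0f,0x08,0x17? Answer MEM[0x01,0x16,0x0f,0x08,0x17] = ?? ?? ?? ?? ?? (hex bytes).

D0: mem[0x0b..0x0f] <- [49 67 3f 57 6e]
D1: mem[0x08..0x09] <- [85 e5]
D2: mem[0x11..0x12] <- [85 e5]
D3: mem[0x16..0x17] <- [85 e5]
query mem[0x01]=0xe5, mem[0x16]=0x85, mem[0x0f]=0x6e, mem[0x08]=0x85, mem[0x17]=0xe5

MEM[0x01,0x16,0x0f,0x08,0x17] = e5 85 6e 85 e5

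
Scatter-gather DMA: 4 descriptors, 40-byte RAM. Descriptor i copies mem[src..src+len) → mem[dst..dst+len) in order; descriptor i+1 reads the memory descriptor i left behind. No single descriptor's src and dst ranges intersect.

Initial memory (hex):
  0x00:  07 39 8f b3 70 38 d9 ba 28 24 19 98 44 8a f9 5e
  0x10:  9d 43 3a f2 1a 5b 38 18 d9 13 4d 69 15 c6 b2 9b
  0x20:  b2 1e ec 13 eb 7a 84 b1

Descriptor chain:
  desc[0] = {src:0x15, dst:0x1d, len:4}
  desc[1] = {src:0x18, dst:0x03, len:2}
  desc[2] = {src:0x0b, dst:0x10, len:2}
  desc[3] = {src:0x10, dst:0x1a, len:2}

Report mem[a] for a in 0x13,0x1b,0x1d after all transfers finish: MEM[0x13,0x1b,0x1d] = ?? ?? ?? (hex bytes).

MEM[0x13,0x1b,0x1d] = f2 44 5b

D0: mem[0x1d..0x20] <- [5b 38 18 d9]
D1: mem[0x03..0x04] <- [d9 13]
D2: mem[0x10..0x11] <- [98 44]
D3: mem[0x1a..0x1b] <- [98 44]
query mem[0x13]=0xf2, mem[0x1b]=0x44, mem[0x1d]=0x5b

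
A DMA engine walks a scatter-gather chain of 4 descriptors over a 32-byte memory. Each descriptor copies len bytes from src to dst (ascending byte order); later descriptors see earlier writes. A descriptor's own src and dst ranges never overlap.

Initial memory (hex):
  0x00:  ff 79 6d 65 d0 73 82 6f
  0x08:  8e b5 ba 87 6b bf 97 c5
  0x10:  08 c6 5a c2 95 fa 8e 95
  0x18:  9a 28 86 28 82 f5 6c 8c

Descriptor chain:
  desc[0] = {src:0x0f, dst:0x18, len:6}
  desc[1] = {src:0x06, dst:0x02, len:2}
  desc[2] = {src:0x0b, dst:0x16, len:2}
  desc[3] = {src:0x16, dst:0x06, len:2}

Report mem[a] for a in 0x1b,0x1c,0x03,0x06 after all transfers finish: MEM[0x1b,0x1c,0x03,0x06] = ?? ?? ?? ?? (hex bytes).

D0: mem[0x18..0x1d] <- [c5 08 c6 5a c2 95]
D1: mem[0x02..0x03] <- [82 6f]
D2: mem[0x16..0x17] <- [87 6b]
D3: mem[0x06..0x07] <- [87 6b]
query mem[0x1b]=0x5a, mem[0x1c]=0xc2, mem[0x03]=0x6f, mem[0x06]=0x87

MEM[0x1b,0x1c,0x03,0x06] = 5a c2 6f 87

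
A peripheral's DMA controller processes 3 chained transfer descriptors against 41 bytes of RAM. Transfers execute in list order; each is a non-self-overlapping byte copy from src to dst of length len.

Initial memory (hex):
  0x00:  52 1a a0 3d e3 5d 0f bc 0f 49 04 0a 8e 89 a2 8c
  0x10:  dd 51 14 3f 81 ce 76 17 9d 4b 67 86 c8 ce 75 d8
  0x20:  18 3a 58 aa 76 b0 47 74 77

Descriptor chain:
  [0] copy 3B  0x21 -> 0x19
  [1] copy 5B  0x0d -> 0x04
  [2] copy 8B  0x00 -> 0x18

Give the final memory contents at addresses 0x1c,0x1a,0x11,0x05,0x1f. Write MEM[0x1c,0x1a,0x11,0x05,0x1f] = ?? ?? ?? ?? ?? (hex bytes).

  after D0: wrote 3B at 0x19 = 3a58aa
  after D1: wrote 5B at 0x04 = 89a28cdd51
  after D2: wrote 8B at 0x18 = 521aa03d89a28cdd
query mem[0x1c]=0x89, mem[0x1a]=0xa0, mem[0x11]=0x51, mem[0x05]=0xa2, mem[0x1f]=0xdd

MEM[0x1c,0x1a,0x11,0x05,0x1f] = 89 a0 51 a2 dd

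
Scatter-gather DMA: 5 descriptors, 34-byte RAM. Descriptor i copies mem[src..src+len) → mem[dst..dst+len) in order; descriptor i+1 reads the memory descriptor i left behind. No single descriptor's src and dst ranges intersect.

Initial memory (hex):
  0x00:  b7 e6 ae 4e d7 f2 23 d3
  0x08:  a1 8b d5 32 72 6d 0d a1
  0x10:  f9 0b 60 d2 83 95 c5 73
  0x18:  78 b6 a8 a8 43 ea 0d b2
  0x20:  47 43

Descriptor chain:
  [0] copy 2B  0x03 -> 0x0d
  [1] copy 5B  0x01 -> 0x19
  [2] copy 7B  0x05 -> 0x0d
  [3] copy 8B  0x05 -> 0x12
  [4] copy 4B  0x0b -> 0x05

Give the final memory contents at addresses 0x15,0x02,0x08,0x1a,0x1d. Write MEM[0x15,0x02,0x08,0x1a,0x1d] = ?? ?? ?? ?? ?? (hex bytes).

D0: mem[0x0d..0x0e] <- [4e d7]
D1: mem[0x19..0x1d] <- [e6 ae 4e d7 f2]
D2: mem[0x0d..0x13] <- [f2 23 d3 a1 8b d5 32]
D3: mem[0x12..0x19] <- [f2 23 d3 a1 8b d5 32 72]
D4: mem[0x05..0x08] <- [32 72 f2 23]
query mem[0x15]=0xa1, mem[0x02]=0xae, mem[0x08]=0x23, mem[0x1a]=0xae, mem[0x1d]=0xf2

MEM[0x15,0x02,0x08,0x1a,0x1d] = a1 ae 23 ae f2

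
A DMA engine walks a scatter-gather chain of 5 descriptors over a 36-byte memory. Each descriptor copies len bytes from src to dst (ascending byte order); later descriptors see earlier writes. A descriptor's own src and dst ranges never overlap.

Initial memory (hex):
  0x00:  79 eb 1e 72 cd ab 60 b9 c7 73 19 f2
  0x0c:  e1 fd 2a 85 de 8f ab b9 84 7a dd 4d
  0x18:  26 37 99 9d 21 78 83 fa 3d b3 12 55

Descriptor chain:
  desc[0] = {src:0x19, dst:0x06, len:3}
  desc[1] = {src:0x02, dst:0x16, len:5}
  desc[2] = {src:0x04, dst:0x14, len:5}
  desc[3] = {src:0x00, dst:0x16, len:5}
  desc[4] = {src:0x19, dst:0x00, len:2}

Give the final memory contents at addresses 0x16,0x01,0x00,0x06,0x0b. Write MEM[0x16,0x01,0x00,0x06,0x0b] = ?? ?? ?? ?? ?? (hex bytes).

D0: mem[0x06..0x08] <- [37 99 9d]
D1: mem[0x16..0x1a] <- [1e 72 cd ab 37]
D2: mem[0x14..0x18] <- [cd ab 37 99 9d]
D3: mem[0x16..0x1a] <- [79 eb 1e 72 cd]
D4: mem[0x00..0x01] <- [72 cd]
query mem[0x16]=0x79, mem[0x01]=0xcd, mem[0x00]=0x72, mem[0x06]=0x37, mem[0x0b]=0xf2

MEM[0x16,0x01,0x00,0x06,0x0b] = 79 cd 72 37 f2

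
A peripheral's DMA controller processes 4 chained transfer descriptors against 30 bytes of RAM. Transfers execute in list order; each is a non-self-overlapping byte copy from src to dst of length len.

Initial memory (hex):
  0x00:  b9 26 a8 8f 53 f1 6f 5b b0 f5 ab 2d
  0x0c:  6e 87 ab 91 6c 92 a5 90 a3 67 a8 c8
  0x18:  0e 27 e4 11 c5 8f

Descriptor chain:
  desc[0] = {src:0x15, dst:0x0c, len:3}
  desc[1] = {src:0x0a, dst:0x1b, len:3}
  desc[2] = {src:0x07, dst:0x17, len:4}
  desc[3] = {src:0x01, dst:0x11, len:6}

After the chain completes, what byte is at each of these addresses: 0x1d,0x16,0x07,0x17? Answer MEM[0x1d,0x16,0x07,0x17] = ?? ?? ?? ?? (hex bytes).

[0] 0x15->0x0c len=3 : 67 a8 c8
[1] 0x0a->0x1b len=3 : ab 2d 67
[2] 0x07->0x17 len=4 : 5b b0 f5 ab
[3] 0x01->0x11 len=6 : 26 a8 8f 53 f1 6f
query mem[0x1d]=0x67, mem[0x16]=0x6f, mem[0x07]=0x5b, mem[0x17]=0x5b

MEM[0x1d,0x16,0x07,0x17] = 67 6f 5b 5b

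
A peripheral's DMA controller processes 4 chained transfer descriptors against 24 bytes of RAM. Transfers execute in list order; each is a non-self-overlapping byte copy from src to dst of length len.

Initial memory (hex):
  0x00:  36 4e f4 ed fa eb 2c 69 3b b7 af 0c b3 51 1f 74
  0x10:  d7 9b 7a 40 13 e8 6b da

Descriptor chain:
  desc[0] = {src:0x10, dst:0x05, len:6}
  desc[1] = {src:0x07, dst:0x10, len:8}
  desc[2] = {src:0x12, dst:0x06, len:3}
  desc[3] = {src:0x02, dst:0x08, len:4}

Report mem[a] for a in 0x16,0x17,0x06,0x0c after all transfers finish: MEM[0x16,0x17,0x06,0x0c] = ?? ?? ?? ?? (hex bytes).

#0 dst[0x05+6] := {0xd7,0x9b,0x7a,0x40,0x13,0xe8}
#1 dst[0x10+8] := {0x7a,0x40,0x13,0xe8,0x0c,0xb3,0x51,0x1f}
#2 dst[0x06+3] := {0x13,0xe8,0x0c}
#3 dst[0x08+4] := {0xf4,0xed,0xfa,0xd7}
query mem[0x16]=0x51, mem[0x17]=0x1f, mem[0x06]=0x13, mem[0x0c]=0xb3

MEM[0x16,0x17,0x06,0x0c] = 51 1f 13 b3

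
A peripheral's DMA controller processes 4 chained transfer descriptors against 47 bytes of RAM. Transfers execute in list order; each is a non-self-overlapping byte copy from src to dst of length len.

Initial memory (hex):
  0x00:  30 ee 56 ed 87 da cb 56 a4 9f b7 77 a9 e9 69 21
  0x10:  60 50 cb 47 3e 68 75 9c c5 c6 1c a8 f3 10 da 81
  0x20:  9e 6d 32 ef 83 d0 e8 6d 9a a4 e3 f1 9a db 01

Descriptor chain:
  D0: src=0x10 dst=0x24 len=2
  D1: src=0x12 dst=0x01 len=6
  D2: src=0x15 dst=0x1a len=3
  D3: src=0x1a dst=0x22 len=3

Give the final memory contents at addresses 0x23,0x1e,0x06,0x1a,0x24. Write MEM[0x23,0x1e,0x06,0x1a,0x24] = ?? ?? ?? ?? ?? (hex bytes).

MEM[0x23,0x1e,0x06,0x1a,0x24] = 75 da 9c 68 9c

[0] 0x10->0x24 len=2 : 60 50
[1] 0x12->0x01 len=6 : cb 47 3e 68 75 9c
[2] 0x15->0x1a len=3 : 68 75 9c
[3] 0x1a->0x22 len=3 : 68 75 9c
query mem[0x23]=0x75, mem[0x1e]=0xda, mem[0x06]=0x9c, mem[0x1a]=0x68, mem[0x24]=0x9c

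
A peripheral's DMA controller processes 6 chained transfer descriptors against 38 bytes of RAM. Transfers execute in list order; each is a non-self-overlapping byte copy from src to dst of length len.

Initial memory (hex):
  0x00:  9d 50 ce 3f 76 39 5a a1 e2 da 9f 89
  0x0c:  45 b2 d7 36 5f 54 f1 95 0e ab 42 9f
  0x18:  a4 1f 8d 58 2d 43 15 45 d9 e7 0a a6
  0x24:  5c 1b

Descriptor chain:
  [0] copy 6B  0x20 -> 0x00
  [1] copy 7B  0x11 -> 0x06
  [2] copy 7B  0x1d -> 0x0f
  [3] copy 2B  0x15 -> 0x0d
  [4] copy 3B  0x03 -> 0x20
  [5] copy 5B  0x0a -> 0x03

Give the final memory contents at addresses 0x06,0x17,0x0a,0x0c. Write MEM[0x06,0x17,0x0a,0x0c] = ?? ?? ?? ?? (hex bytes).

#0 dst[0x00+6] := {0xd9,0xe7,0x0a,0xa6,0x5c,0x1b}
#1 dst[0x06+7] := {0x54,0xf1,0x95,0x0e,0xab,0x42,0x9f}
#2 dst[0x0f+7] := {0x43,0x15,0x45,0xd9,0xe7,0x0a,0xa6}
#3 dst[0x0d+2] := {0xa6,0x42}
#4 dst[0x20+3] := {0xa6,0x5c,0x1b}
#5 dst[0x03+5] := {0xab,0x42,0x9f,0xa6,0x42}
query mem[0x06]=0xa6, mem[0x17]=0x9f, mem[0x0a]=0xab, mem[0x0c]=0x9f

MEM[0x06,0x17,0x0a,0x0c] = a6 9f ab 9f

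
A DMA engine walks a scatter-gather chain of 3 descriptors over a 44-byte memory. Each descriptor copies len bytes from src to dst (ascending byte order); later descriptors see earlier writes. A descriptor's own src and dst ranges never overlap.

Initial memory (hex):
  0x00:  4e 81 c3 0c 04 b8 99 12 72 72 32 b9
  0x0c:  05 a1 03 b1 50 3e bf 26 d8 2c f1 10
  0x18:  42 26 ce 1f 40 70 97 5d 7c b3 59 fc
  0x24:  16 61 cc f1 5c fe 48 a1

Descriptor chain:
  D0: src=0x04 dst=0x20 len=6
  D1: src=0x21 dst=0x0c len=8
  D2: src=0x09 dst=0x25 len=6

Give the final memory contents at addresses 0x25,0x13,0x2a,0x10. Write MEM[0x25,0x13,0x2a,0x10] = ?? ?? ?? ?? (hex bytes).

MEM[0x25,0x13,0x2a,0x10] = 72 5c 12 72

#0 dst[0x20+6] := {0x04,0xb8,0x99,0x12,0x72,0x72}
#1 dst[0x0c+8] := {0xb8,0x99,0x12,0x72,0x72,0xcc,0xf1,0x5c}
#2 dst[0x25+6] := {0x72,0x32,0xb9,0xb8,0x99,0x12}
query mem[0x25]=0x72, mem[0x13]=0x5c, mem[0x2a]=0x12, mem[0x10]=0x72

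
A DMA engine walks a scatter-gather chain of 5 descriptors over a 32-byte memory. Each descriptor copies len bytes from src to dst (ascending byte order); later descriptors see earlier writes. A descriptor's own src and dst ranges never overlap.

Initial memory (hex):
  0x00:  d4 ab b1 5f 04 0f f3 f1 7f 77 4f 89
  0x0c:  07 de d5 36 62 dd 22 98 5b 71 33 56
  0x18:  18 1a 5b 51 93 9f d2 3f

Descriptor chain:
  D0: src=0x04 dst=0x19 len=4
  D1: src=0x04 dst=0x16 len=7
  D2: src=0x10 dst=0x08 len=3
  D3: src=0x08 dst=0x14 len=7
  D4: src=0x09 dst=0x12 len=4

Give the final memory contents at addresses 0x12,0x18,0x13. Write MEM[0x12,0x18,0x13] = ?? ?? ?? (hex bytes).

D0: mem[0x19..0x1c] <- [04 0f f3 f1]
D1: mem[0x16..0x1c] <- [04 0f f3 f1 7f 77 4f]
D2: mem[0x08..0x0a] <- [62 dd 22]
D3: mem[0x14..0x1a] <- [62 dd 22 89 07 de d5]
D4: mem[0x12..0x15] <- [dd 22 89 07]
query mem[0x12]=0xdd, mem[0x18]=0x07, mem[0x13]=0x22

MEM[0x12,0x18,0x13] = dd 07 22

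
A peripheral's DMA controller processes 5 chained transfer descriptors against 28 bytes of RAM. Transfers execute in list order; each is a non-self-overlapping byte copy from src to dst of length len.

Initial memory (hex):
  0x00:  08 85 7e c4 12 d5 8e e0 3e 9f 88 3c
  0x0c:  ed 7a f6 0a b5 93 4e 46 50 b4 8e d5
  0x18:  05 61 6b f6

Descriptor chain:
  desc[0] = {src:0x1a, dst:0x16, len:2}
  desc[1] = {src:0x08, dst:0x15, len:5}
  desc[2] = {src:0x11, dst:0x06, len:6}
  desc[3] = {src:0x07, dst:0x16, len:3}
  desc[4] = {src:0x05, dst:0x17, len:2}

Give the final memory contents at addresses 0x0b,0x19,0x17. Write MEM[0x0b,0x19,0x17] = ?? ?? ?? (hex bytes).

MEM[0x0b,0x19,0x17] = 9f ed d5

[0] 0x1a->0x16 len=2 : 6b f6
[1] 0x08->0x15 len=5 : 3e 9f 88 3c ed
[2] 0x11->0x06 len=6 : 93 4e 46 50 3e 9f
[3] 0x07->0x16 len=3 : 4e 46 50
[4] 0x05->0x17 len=2 : d5 93
query mem[0x0b]=0x9f, mem[0x19]=0xed, mem[0x17]=0xd5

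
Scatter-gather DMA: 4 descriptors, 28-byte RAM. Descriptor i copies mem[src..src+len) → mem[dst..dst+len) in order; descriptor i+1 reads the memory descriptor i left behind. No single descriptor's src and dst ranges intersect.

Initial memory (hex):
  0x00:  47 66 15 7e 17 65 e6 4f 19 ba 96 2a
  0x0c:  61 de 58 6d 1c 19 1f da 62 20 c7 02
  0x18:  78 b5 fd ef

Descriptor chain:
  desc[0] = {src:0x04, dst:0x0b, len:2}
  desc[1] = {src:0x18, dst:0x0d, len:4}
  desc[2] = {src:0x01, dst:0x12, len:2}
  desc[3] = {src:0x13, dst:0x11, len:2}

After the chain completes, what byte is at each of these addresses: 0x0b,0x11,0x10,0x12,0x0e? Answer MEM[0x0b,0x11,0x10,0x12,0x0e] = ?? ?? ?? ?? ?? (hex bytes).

[0] 0x04->0x0b len=2 : 17 65
[1] 0x18->0x0d len=4 : 78 b5 fd ef
[2] 0x01->0x12 len=2 : 66 15
[3] 0x13->0x11 len=2 : 15 62
query mem[0x0b]=0x17, mem[0x11]=0x15, mem[0x10]=0xef, mem[0x12]=0x62, mem[0x0e]=0xb5

MEM[0x0b,0x11,0x10,0x12,0x0e] = 17 15 ef 62 b5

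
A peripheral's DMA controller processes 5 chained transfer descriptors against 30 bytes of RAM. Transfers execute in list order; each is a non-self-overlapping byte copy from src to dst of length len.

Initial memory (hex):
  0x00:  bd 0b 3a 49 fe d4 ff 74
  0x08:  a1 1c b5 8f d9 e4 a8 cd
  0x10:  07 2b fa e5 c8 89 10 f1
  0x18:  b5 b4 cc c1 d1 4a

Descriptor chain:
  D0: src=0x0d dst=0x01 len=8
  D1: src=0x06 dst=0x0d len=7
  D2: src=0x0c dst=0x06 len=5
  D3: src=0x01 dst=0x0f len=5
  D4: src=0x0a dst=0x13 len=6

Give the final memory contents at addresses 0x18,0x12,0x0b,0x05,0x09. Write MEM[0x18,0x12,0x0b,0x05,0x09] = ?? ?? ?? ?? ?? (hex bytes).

MEM[0x18,0x12,0x0b,0x05,0x09] = e4 07 8f 2b c8

#0 dst[0x01+8] := {0xe4,0xa8,0xcd,0x07,0x2b,0xfa,0xe5,0xc8}
#1 dst[0x0d+7] := {0xfa,0xe5,0xc8,0x1c,0xb5,0x8f,0xd9}
#2 dst[0x06+5] := {0xd9,0xfa,0xe5,0xc8,0x1c}
#3 dst[0x0f+5] := {0xe4,0xa8,0xcd,0x07,0x2b}
#4 dst[0x13+6] := {0x1c,0x8f,0xd9,0xfa,0xe5,0xe4}
query mem[0x18]=0xe4, mem[0x12]=0x07, mem[0x0b]=0x8f, mem[0x05]=0x2b, mem[0x09]=0xc8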